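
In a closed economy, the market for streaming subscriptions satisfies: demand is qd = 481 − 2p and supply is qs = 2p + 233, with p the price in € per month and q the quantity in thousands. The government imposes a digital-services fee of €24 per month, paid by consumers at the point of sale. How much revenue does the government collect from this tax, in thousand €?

Before the tax: set 481 − 2p = 2p + 233 → p* = €62, q* = 357.
With the tax collected from consumers, demand (in seller-price terms) shifts: qd = 481 − 2(p + 24).
Solving gives q = 333 with consumers paying €74 and suppliers receiving €50 (the €24 wedge).
Revenue = t · Q = 24 · 333 = €7992.

Tax revenue = €7992 thousand.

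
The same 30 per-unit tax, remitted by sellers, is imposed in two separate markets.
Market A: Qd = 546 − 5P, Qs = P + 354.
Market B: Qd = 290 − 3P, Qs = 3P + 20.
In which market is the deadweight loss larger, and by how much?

Market B, by 300.

Market A: pre-tax P* = 32, Q* = 386; post-tax Q = 361; deadweight loss = 375.
Market B: pre-tax P* = 45, Q* = 155; post-tax Q = 110; deadweight loss = 675.
Difference: 375 vs 675 → market B is larger by 300.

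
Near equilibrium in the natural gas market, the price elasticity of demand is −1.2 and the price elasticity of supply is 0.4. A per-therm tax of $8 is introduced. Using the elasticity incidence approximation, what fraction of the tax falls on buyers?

Incidence ratio: buyers' share ≈ εs / (εs + |εd|) = 0.4 / (0.4 + 1.2) = 0.25.
Supply is the less elastic side, so buyers bear the smaller share.

Buyers' share ≈ 0.25.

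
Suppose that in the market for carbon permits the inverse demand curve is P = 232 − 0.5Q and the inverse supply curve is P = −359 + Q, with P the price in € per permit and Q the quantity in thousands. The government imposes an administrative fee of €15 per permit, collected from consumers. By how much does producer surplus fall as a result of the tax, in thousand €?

Producer surplus falls by €3890 thousand.

Rewrite in direct form: Qd = 464 − 2P and Qs = P + 359.
Without the tax, 464 − 2P = P + 359 gives 3P = 105, so P* = €35 and Q* = 394.
With the tax collected from consumers, demand (in seller-price terms) shifts: Qd = 464 − 2(P + 15).
Solving gives Q = 384 with consumers paying €40 and suppliers receiving €25 (the €15 wedge).
ΔPS is the trapezoid between Q = 384 and Q = 394 of height €10: ½ · (394 + 384) · 10 = €3890.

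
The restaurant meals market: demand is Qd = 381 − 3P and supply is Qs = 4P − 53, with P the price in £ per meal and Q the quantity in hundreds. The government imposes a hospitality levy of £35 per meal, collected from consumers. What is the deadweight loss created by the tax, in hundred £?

Without the tax, 381 − 3P = 4P − 53 gives 7P = 434, so P* = £62 and Q* = 195.
With the tax collected from consumers, demand (in seller-price terms) shifts: Qd = 381 − 3(P + 35).
Solving gives Q = 135 with consumers paying £82 and suppliers receiving £47 (the £35 wedge).
Quantity falls by |ΔQ| = |195 − 135| = 60.
DWL = ½ · t · |ΔQ| = ½ · 35 · 60 = £1050.

Deadweight loss = £1050 hundred.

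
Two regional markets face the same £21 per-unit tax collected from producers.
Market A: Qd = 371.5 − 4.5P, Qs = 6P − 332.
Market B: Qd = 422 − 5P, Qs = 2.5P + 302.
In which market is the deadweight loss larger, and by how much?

Market A: pre-tax P* = £67, Q* = 70; post-tax Q = 16; deadweight loss = £567.
Market B: pre-tax P* = £16, Q* = 342; post-tax Q = 307; deadweight loss = £367.5.
Difference: £567 vs £367.5 → market A is larger by £199.5.

Market A, by £199.5.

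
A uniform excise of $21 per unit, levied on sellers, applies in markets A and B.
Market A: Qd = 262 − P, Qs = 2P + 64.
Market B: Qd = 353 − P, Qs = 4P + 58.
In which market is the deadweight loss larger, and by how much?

Market B, by $29.4.

Market A: pre-tax P* = $66, Q* = 196; post-tax Q = 182; deadweight loss = $147.
Market B: pre-tax P* = $59, Q* = 294; post-tax Q = 277.2; deadweight loss = $176.4.
Difference: $147 vs $176.4 → market B is larger by $29.4.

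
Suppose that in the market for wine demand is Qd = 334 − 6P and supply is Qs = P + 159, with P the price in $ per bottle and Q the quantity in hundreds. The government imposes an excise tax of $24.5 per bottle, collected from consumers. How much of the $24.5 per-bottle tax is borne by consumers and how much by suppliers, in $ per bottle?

Before the tax: set 334 − 6P = P + 159 → P* = $25, Q* = 184.
With the tax collected from consumers, demand (in seller-price terms) shifts: Qd = 334 − 6(P + 24.5).
Solving gives Q = 163 with consumers paying $28.5 and suppliers receiving $4 (the $24.5 wedge).
Burden on consumers: $3.5; on suppliers: $21. (They sum to $24.5.)
The less price-elastic side of the market bears the larger share of a per-unit tax.

Consumers bear $3.5 per bottle; suppliers bear $21 per bottle.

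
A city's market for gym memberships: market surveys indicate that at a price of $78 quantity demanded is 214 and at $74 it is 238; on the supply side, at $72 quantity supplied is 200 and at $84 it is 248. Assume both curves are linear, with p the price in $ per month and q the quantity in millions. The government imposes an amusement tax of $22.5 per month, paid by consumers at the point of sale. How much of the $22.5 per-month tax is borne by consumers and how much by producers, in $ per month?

Consumers bear $9 per month; producers bear $13.5 per month.

Demand slope: (238 − 214)/(74 − 78) = -6, so qd = 682 − 6p.
Supply slope: (248 − 200)/(84 − 72) = 4, so qs = 4p − 88.
Without the tax, 682 − 6p = 4p − 88 gives 10p = 770, so p* = $77 and q* = 220.
With the tax collected from consumers, demand (in seller-price terms) shifts: qd = 682 − 6(p + 22.5).
Solving gives q = 166 with consumers paying $86 and producers receiving $63.5 (the $22.5 wedge).
Burden on consumers: $9; on producers: $13.5. (They sum to $22.5.)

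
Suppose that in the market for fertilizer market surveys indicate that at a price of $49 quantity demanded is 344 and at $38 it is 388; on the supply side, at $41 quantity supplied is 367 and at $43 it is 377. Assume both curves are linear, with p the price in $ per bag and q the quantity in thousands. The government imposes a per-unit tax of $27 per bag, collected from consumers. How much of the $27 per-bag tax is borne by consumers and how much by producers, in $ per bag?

Consumers bear $15 per bag; producers bear $12 per bag.

Demand slope: (388 − 344)/(38 − 49) = -4, so qd = 540 − 4p.
Supply slope: (377 − 367)/(43 − 41) = 5, so qs = 5p + 162.
Before the tax: set 540 − 4p = 5p + 162 → p* = $42, q* = 372.
With the tax collected from consumers, demand (in seller-price terms) shifts: qd = 540 − 4(p + 27).
New equilibrium: consumers pay $57, producers receive $30, q = 312. (Wedge: pb − ps = 27.)
Burden on consumers: $15; on producers: $12. (They sum to $27.)
The less price-elastic side of the market bears the larger share of a per-unit tax.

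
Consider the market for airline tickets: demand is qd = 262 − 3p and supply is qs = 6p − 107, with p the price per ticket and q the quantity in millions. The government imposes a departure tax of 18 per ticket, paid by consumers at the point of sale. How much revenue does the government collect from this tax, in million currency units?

Tax revenue = 1854 million.

Before the tax: set 262 − 3p = 6p − 107 → p* = 41, q* = 139.
With the tax collected from consumers, demand (in seller-price terms) shifts: qd = 262 − 3(p + 18).
Solving gives q = 103 with consumers paying 53 and sellers receiving 35 (the 18 wedge).
Revenue = t · Q = 18 · 103 = 1854.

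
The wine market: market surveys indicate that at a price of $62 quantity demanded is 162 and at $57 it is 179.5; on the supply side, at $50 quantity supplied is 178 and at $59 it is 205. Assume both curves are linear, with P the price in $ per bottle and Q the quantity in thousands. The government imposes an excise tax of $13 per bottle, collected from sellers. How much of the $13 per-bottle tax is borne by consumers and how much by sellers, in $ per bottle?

Demand slope: (179.5 − 162)/(57 − 62) = -3.5, so Qd = 379 − 3.5P.
Supply slope: (205 − 178)/(59 − 50) = 3, so Qs = 3P + 28.
Without the tax, 379 − 3.5P = 3P + 28 gives 6.5P = 351, so P* = $54 and Q* = 190.
With the tax collected from sellers, supply shifts: Qs = 3(P − 13) + 28.
New equilibrium: consumers pay $60, sellers receive $47, Q = 169. (Wedge: Pb − Ps = 13.)
Burden on consumers: $6; on sellers: $7. (They sum to $13.)
The less price-elastic side of the market bears the larger share of a per-unit tax.

Consumers bear $6 per bottle; sellers bear $7 per bottle.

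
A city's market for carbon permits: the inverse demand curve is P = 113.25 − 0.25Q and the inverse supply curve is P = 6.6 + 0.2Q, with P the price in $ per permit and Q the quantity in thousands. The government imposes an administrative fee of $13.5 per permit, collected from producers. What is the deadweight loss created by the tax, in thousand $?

Deadweight loss = $202.5 thousand.

Inverting to Q(P) form: Qd = 453 − 4P; Qs = 5P − 33.
Without the tax, 453 − 4P = 5P − 33 gives 9P = 486, so P* = $54 and Q* = 237.
With the tax collected from producers, supply shifts: Qs = 5(P − 13.5) − 33.
New equilibrium: buyers pay $61.5, producers receive $48, Q = 207. (Wedge: Pb − Ps = 13.5.)
Quantity falls by |ΔQ| = |237 − 207| = 30.
DWL = ½ · t · |ΔQ| = ½ · 13.5 · 30 = $202.5.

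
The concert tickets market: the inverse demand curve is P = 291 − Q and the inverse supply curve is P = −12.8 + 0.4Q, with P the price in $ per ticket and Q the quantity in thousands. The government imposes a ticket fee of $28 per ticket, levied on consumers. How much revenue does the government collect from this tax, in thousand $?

Tax revenue = $5516 thousand.

Rewrite in direct form: Qd = 291 − P and Qs = 2.5P + 32.
Without the tax, 291 − P = 2.5P + 32 gives 3.5P = 259, so P* = $74 and Q* = 217.
With the tax collected from consumers, demand (in seller-price terms) shifts: Qd = 291 − (P + 28).
New equilibrium: consumers pay $94, suppliers receive $66, Q = 197. (Wedge: Pb − Ps = 28.)
Revenue = t · Q = 28 · 197 = $5516.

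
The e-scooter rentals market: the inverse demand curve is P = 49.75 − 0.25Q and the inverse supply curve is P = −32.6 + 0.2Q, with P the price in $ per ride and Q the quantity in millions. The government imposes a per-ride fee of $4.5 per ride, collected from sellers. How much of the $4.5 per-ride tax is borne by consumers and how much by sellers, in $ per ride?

Rewrite in direct form: Qd = 199 − 4P and Qs = 5P + 163.
Without the tax, 199 − 4P = 5P + 163 gives 9P = 36, so P* = $4 and Q* = 183.
With the tax collected from sellers, supply shifts: Qs = 5(P − 4.5) + 163.
Solving gives Q = 173 with consumers paying $6.5 and sellers receiving $2 (the $4.5 wedge).
Burden on consumers: $2.5; on sellers: $2. (They sum to $4.5.)

Consumers bear $2.5 per ride; sellers bear $2 per ride.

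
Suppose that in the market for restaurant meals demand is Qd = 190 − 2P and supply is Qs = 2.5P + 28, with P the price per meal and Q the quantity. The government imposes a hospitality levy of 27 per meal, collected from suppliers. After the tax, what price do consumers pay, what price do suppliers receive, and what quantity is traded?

Without the tax, 190 − 2P = 2.5P + 28 gives 4.5P = 162, so P* = 36 and Q* = 118.
With the tax collected from suppliers, supply shifts: Qs = 2.5(P − 27) + 28.
Solving gives Q = 88 with consumers paying 51 and suppliers receiving 24 (the 27 wedge).
The less price-elastic side of the market bears the larger share of a per-unit tax.

Consumers pay 51; suppliers receive 24; quantity = 88.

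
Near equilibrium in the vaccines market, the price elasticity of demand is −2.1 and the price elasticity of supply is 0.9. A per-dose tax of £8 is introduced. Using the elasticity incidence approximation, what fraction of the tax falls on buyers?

Buyers' share ≈ 0.3.

Incidence ratio: buyers' share ≈ εs / (εs + |εd|) = 0.9 / (0.9 + 2.1) = 0.3.
Supply is the less elastic side, so buyers bear the smaller share.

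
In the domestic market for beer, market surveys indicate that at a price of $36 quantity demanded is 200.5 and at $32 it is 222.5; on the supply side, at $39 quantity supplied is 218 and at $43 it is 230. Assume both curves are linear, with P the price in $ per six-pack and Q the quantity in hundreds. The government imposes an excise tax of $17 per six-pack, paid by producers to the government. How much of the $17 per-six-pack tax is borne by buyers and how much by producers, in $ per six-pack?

Demand slope: (222.5 − 200.5)/(32 − 36) = -5.5, so Qd = 398.5 − 5.5P.
Supply slope: (230 − 218)/(43 − 39) = 3, so Qs = 3P + 101.
Without the tax, 398.5 − 5.5P = 3P + 101 gives 8.5P = 297.5, so P* = $35 and Q* = 206.
With the tax collected from producers, supply shifts: Qs = 3(P − 17) + 101.
Solving gives Q = 173 with buyers paying $41 and producers receiving $24 (the $17 wedge).
Burden on buyers: $6; on producers: $11. (They sum to $17.)
The less price-elastic side of the market bears the larger share of a per-unit tax.

Buyers bear $6 per six-pack; producers bear $11 per six-pack.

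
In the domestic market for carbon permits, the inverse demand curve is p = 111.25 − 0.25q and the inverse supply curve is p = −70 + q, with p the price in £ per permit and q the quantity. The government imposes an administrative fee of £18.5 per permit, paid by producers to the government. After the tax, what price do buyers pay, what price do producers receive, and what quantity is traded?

Inverting to q(p) form: qd = 445 − 4p; qs = p + 70.
Without the tax, 445 − 4p = p + 70 gives 5p = 375, so p* = £75 and q* = 145.
With the tax collected from producers, supply shifts: qs = (p − 18.5) + 70.
New equilibrium: buyers pay £78.7, producers receive £60.2, q = 130.2. (Wedge: pb − ps = 18.5.)

Buyers pay £78.7; producers receive £60.2; quantity = 130.2.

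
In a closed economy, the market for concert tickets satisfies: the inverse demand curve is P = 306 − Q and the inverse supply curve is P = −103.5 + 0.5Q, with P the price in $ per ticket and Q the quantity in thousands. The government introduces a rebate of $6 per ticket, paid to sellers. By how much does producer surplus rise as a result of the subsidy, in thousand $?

Inverting to Q(P) form: Qd = 306 − P; Qs = 2P + 207.
Before the subsidy: set 306 − P = 2P + 207 → P* = $33, Q* = 273.
With a per-unit subsidy paid to sellers, each receives P + 6 per unit sold, so supply becomes Qs = 2(P + 6) + 207.
Solving gives Q = 277 with consumers paying $29 and sellers receiving $35 (the $6 wedge).
ΔPS is the trapezoid between Q = 277 and Q = 273 of height $2: ½ · (273 + 277) · 2 = $550.

Producer surplus rises by $550 thousand.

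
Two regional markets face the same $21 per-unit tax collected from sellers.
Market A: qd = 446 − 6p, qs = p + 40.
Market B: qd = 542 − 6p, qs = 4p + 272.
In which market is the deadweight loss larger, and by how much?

Market A: pre-tax p* = $58, q* = 98; post-tax q = 80; deadweight loss = $189.
Market B: pre-tax p* = $27, q* = 380; post-tax q = 329.6; deadweight loss = $529.2.
Difference: $189 vs $529.2 → market B is larger by $340.2.

Market B, by $340.2.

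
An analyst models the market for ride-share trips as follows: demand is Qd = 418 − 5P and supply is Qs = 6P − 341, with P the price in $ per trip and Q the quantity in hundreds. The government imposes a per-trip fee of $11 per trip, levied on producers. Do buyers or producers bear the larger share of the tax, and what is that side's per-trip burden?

Before the tax: set 418 − 5P = 6P − 341 → P* = $69, Q* = 73.
With the tax collected from producers, supply shifts: Qs = 6(P − 11) − 341.
New equilibrium: buyers pay $75, producers receive $64, Q = 43. (Wedge: Pb − Ps = 11.)
Per-trip burden: buyers $6, producers $5.
Buyers take the larger share because demand is less price-elastic here (demand slope 5 vs supply slope 6).
The less price-elastic side of the market bears the larger share of a per-unit tax.

Buyers bear the larger share: $6 per trip.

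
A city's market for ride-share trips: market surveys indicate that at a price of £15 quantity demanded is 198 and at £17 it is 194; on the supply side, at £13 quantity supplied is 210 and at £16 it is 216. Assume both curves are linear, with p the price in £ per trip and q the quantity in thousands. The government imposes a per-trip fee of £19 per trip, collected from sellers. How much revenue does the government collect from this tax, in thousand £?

Demand slope: (194 − 198)/(17 − 15) = -2, so qd = 228 − 2p.
Supply slope: (216 − 210)/(16 − 13) = 2, so qs = 2p + 184.
Without the tax, 228 − 2p = 2p + 184 gives 4p = 44, so p* = £11 and q* = 206.
With the tax collected from sellers, supply shifts: qs = 2(p − 19) + 184.
Solving gives q = 187 with buyers paying £20.5 and sellers receiving £1.5 (the £19 wedge).
Revenue = t · Q = 19 · 187 = £3553.

Tax revenue = £3553 thousand.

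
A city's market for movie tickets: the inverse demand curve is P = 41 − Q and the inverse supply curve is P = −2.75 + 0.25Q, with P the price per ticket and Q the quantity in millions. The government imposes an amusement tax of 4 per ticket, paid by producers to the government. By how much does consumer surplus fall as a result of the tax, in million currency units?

Rewrite in direct form: Qd = 41 − P and Qs = 4P + 11.
Without the tax, 41 − P = 4P + 11 gives 5P = 30, so P* = 6 and Q* = 35.
With the tax collected from producers, supply shifts: Qs = 4(P − 4) + 11.
Solving gives Q = 31.8 with consumers paying 9.2 and producers receiving 5.2 (the 4 wedge).
ΔCS is the trapezoid between Q = 31.8 and Q = 35 of height 3.2: ½ · (35 + 31.8) · 3.2 = 106.88.

Consumer surplus falls by 106.88 million.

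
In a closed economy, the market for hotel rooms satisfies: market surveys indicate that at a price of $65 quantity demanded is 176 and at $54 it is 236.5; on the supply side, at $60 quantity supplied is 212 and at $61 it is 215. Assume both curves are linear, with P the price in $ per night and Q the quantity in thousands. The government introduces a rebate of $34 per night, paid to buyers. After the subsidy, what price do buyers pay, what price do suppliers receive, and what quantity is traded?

Buyers pay $47; suppliers receive $81; quantity = 275.

Demand slope: (236.5 − 176)/(54 − 65) = -5.5, so Qd = 533.5 − 5.5P.
Supply slope: (215 − 212)/(61 − 60) = 3, so Qs = 3P + 32.
Before the subsidy: set 533.5 − 5.5P = 3P + 32 → P* = $59, Q* = 209.
With a per-unit subsidy paid to buyers, each effectively pays P − 34, so demand becomes Qd = 533.5 − 5.5(P − 34).
Solving gives Q = 275 with buyers paying $47 and suppliers receiving $81 (the $34 wedge).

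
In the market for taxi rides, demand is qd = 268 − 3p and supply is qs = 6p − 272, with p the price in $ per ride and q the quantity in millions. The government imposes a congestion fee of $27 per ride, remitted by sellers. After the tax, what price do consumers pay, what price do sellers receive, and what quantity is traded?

Consumers pay $78; sellers receive $51; quantity = 34.

Before the tax: set 268 − 3p = 6p − 272 → p* = $60, q* = 88.
With the tax collected from sellers, supply shifts: qs = 6(p − 27) − 272.
Solving gives q = 34 with consumers paying $78 and sellers receiving $51 (the $27 wedge).
The less price-elastic side of the market bears the larger share of a per-unit tax.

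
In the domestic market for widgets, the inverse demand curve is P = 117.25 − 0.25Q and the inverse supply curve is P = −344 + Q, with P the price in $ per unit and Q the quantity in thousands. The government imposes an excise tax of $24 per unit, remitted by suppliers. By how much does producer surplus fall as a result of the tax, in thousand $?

Rewrite in direct form: Qd = 469 − 4P and Qs = P + 344.
Before the tax: set 469 − 4P = P + 344 → P* = $25, Q* = 369.
With the tax collected from suppliers, supply shifts: Qs = (P − 24) + 344.
New equilibrium: consumers pay $29.8, suppliers receive $5.8, Q = 349.8. (Wedge: Pb − Ps = 24.)
ΔPS is the trapezoid between Q = 349.8 and Q = 369 of height $19.2: ½ · (369 + 349.8) · 19.2 = $6900.48.

Producer surplus falls by $6900.48 thousand.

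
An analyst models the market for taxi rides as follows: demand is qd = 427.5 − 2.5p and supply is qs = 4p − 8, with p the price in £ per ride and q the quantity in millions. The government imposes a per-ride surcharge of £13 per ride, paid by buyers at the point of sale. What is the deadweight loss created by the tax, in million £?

Deadweight loss = £130 million.

Without the tax, 427.5 − 2.5p = 4p − 8 gives 6.5p = 435.5, so p* = £67 and q* = 260.
With the tax collected from buyers, demand (in seller-price terms) shifts: qd = 427.5 − 2.5(p + 13).
Solving gives q = 240 with buyers paying £75 and producers receiving £62 (the £13 wedge).
Quantity falls by |ΔQ| = |260 − 240| = 20.
DWL = ½ · t · |ΔQ| = ½ · 13 · 20 = £130.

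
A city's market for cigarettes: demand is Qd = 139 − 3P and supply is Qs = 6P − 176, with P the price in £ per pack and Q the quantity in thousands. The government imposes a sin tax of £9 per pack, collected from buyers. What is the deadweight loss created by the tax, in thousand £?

Without the tax, 139 − 3P = 6P − 176 gives 9P = 315, so P* = £35 and Q* = 34.
With the tax collected from buyers, demand (in seller-price terms) shifts: Qd = 139 − 3(P + 9).
New equilibrium: buyers pay £41, producers receive £32, Q = 16. (Wedge: Pb − Ps = 9.)
Quantity falls by |ΔQ| = |34 − 16| = 18.
DWL = ½ · t · |ΔQ| = ½ · 9 · 18 = £81.

Deadweight loss = £81 thousand.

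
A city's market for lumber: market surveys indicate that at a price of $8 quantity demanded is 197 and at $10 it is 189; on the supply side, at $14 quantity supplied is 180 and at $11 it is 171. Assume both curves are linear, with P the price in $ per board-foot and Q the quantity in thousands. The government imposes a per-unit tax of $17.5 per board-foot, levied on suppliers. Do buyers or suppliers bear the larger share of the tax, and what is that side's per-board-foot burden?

Demand slope: (189 − 197)/(10 − 8) = -4, so Qd = 229 − 4P.
Supply slope: (171 − 180)/(11 − 14) = 3, so Qs = 3P + 138.
Before the tax: set 229 − 4P = 3P + 138 → P* = $13, Q* = 177.
With the tax collected from suppliers, supply shifts: Qs = 3(P − 17.5) + 138.
Solving gives Q = 147 with buyers paying $20.5 and suppliers receiving $3 (the $17.5 wedge).
Per-board-foot burden: buyers $7.5, suppliers $10.
Suppliers take the larger share because supply is less price-elastic here (demand slope 4 vs supply slope 3).

Suppliers bear the larger share: $10 per board-foot.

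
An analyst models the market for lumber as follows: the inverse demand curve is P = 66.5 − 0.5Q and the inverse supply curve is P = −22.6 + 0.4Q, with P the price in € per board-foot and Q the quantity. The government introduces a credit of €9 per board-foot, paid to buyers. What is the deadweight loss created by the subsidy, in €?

Deadweight loss = €45.

Inverting to Q(P) form: Qd = 133 − 2P; Qs = 2.5P + 56.5.
Before the subsidy: set 133 − 2P = 2.5P + 56.5 → P* = €17, Q* = 99.
With a per-unit subsidy paid to buyers, each effectively pays P − 9, so demand becomes Qd = 133 − 2(P − 9).
Solving gives Q = 109 with buyers paying €12 and sellers receiving €21 (the €9 wedge).
Quantity rises by |ΔQ| = |99 − 109| = 10.
DWL = ½ · t · |ΔQ| = ½ · 9 · 10 = €45.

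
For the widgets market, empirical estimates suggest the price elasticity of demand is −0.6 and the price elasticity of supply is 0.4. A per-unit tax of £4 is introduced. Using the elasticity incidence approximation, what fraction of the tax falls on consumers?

Consumers' share ≈ 0.4.

Incidence ratio: consumers' share ≈ εs / (εs + |εd|) = 0.4 / (0.4 + 0.6) = 0.4.
Supply is the less elastic side, so consumers bear the smaller share.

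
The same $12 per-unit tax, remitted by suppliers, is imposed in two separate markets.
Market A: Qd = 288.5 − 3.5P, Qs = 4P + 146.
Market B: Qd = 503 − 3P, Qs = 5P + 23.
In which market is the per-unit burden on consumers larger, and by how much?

Market B, by $1.1.

Market A: pre-tax P* = $19, Q* = 222; post-tax Q = 199.6; per-unit burden on consumers = $6.4.
Market B: pre-tax P* = $60, Q* = 323; post-tax Q = 300.5; per-unit burden on consumers = $7.5.
Difference: $6.4 vs $7.5 → market B is larger by $1.1.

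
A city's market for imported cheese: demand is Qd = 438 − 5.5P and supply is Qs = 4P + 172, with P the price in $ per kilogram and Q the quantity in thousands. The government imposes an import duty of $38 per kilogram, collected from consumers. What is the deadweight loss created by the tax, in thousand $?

Before the tax: set 438 − 5.5P = 4P + 172 → P* = $28, Q* = 284.
With the tax collected from consumers, demand (in seller-price terms) shifts: Qd = 438 − 5.5(P + 38).
Solving gives Q = 196 with consumers paying $44 and producers receiving $6 (the $38 wedge).
Quantity falls by |ΔQ| = |284 − 196| = 88.
DWL = ½ · t · |ΔQ| = ½ · 38 · 88 = $1672.

Deadweight loss = $1672 thousand.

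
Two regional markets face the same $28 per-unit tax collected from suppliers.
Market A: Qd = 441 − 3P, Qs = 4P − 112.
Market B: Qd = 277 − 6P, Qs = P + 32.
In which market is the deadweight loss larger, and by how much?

Market A, by $336.

Market A: pre-tax P* = $79, Q* = 204; post-tax Q = 156; deadweight loss = $672.
Market B: pre-tax P* = $35, Q* = 67; post-tax Q = 43; deadweight loss = $336.
Difference: $672 vs $336 → market A is larger by $336.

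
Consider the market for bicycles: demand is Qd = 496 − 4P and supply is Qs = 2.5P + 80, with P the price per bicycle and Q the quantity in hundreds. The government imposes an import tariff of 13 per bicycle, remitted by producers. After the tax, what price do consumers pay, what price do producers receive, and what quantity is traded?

Consumers pay 69; producers receive 56; quantity = 220.

Without the tax, 496 − 4P = 2.5P + 80 gives 6.5P = 416, so P* = 64 and Q* = 240.
With the tax collected from producers, supply shifts: Qs = 2.5(P − 13) + 80.
New equilibrium: consumers pay 69, producers receive 56, Q = 220. (Wedge: Pb − Ps = 13.)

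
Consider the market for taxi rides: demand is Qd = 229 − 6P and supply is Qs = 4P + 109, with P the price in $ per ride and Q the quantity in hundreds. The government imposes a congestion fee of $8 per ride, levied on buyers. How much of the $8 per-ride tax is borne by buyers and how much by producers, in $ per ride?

Without the tax, 229 − 6P = 4P + 109 gives 10P = 120, so P* = $12 and Q* = 157.
With the tax collected from buyers, demand (in seller-price terms) shifts: Qd = 229 − 6(P + 8).
New equilibrium: buyers pay $15.2, producers receive $7.2, Q = 137.8. (Wedge: Pb − Ps = 8.)
Burden on buyers: $3.2; on producers: $4.8. (They sum to $8.)
The less price-elastic side of the market bears the larger share of a per-unit tax.

Buyers bear $3.2 per ride; producers bear $4.8 per ride.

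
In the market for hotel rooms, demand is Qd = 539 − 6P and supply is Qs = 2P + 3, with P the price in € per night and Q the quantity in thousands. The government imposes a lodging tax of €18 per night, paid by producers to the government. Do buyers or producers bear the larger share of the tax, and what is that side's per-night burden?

Without the tax, 539 − 6P = 2P + 3 gives 8P = 536, so P* = €67 and Q* = 137.
With the tax collected from producers, supply shifts: Qs = 2(P − 18) + 3.
Solving gives Q = 110 with buyers paying €71.5 and producers receiving €53.5 (the €18 wedge).
Per-night burden: buyers €4.5, producers €13.5.
Producers take the larger share because supply is less price-elastic here (demand slope 6 vs supply slope 2).

Producers bear the larger share: €13.5 per night.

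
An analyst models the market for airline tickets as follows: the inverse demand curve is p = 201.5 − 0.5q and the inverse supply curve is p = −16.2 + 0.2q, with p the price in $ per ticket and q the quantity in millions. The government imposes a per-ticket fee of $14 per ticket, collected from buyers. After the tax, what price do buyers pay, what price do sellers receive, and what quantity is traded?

Buyers pay $56; sellers receive $42; quantity = 291.

Rewrite in direct form: qd = 403 − 2p and qs = 5p + 81.
Before the tax: set 403 − 2p = 5p + 81 → p* = $46, q* = 311.
With the tax collected from buyers, demand (in seller-price terms) shifts: qd = 403 − 2(p + 14).
New equilibrium: buyers pay $56, sellers receive $42, q = 291. (Wedge: pb − ps = 14.)
The less price-elastic side of the market bears the larger share of a per-unit tax.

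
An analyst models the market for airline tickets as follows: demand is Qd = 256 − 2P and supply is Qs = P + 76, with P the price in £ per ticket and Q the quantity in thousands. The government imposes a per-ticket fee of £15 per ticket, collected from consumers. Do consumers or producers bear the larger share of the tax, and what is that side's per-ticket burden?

Before the tax: set 256 − 2P = P + 76 → P* = £60, Q* = 136.
With the tax collected from consumers, demand (in seller-price terms) shifts: Qd = 256 − 2(P + 15).
New equilibrium: consumers pay £65, producers receive £50, Q = 126. (Wedge: Pb − Ps = 15.)
Per-ticket burden: consumers £5, producers £10.
Producers take the larger share because supply is less price-elastic here (demand slope 2 vs supply slope 1).

Producers bear the larger share: £10 per ticket.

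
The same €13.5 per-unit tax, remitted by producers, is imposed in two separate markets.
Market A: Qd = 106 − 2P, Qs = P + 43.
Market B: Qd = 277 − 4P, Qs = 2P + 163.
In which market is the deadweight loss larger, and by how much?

Market A: pre-tax P* = €21, Q* = 64; post-tax Q = 55; deadweight loss = €60.75.
Market B: pre-tax P* = €19, Q* = 201; post-tax Q = 183; deadweight loss = €121.5.
Difference: €60.75 vs €121.5 → market B is larger by €60.75.

Market B, by €60.75.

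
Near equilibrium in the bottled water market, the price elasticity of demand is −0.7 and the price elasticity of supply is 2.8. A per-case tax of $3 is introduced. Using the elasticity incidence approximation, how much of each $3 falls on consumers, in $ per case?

Incidence ratio: consumers' share ≈ εs / (εs + |εd|) = 2.8 / (2.8 + 0.7) = 0.8.
So consumers bear ≈ 0.8 × $3 = $2.4; suppliers bear $0.6.

Consumers bear ≈ $2.4 per case.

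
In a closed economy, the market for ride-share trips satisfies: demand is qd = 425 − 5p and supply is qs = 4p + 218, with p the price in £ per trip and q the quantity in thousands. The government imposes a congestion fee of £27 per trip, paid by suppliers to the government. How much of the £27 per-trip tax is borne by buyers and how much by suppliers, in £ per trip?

Buyers bear £12 per trip; suppliers bear £15 per trip.

Without the tax, 425 − 5p = 4p + 218 gives 9p = 207, so p* = £23 and q* = 310.
With the tax collected from suppliers, supply shifts: qs = 4(p − 27) + 218.
Solving gives q = 250 with buyers paying £35 and suppliers receiving £8 (the £27 wedge).
Burden on buyers: £12; on suppliers: £15. (They sum to £27.)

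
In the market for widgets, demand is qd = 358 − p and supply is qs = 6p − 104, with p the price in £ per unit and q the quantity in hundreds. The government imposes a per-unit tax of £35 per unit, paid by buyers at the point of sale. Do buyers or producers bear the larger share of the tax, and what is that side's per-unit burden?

Buyers bear the larger share: £30 per unit.

Without the tax, 358 − p = 6p − 104 gives 7p = 462, so p* = £66 and q* = 292.
With the tax collected from buyers, demand (in seller-price terms) shifts: qd = 358 − (p + 35).
New equilibrium: buyers pay £96, producers receive £61, q = 262. (Wedge: pb − ps = 35.)
Per-unit burden: buyers £30, producers £5.
Buyers take the larger share because demand is less price-elastic here (demand slope 1 vs supply slope 6).
The less price-elastic side of the market bears the larger share of a per-unit tax.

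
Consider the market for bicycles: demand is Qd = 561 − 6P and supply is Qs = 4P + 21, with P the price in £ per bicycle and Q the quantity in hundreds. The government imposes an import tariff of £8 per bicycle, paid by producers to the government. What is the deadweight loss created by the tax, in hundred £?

Deadweight loss = £76.8 hundred.

Before the tax: set 561 − 6P = 4P + 21 → P* = £54, Q* = 237.
With the tax collected from producers, supply shifts: Qs = 4(P − 8) + 21.
New equilibrium: consumers pay £57.2, producers receive £49.2, Q = 217.8. (Wedge: Pb − Ps = 8.)
Quantity falls by |ΔQ| = |237 − 217.8| = 19.2.
DWL = ½ · t · |ΔQ| = ½ · 8 · 19.2 = £76.8.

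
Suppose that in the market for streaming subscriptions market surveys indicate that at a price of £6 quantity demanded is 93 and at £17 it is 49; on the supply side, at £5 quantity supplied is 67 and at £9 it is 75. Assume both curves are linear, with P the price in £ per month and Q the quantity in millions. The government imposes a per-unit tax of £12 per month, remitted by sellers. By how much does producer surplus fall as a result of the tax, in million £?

Producer surplus falls by £552 million.

Demand slope: (49 − 93)/(17 − 6) = -4, so Qd = 117 − 4P.
Supply slope: (75 − 67)/(9 − 5) = 2, so Qs = 2P + 57.
Before the tax: set 117 − 4P = 2P + 57 → P* = £10, Q* = 77.
With the tax collected from sellers, supply shifts: Qs = 2(P − 12) + 57.
New equilibrium: consumers pay £14, sellers receive £2, Q = 61. (Wedge: Pb − Ps = 12.)
ΔPS is the trapezoid between Q = 61 and Q = 77 of height £8: ½ · (77 + 61) · 8 = £552.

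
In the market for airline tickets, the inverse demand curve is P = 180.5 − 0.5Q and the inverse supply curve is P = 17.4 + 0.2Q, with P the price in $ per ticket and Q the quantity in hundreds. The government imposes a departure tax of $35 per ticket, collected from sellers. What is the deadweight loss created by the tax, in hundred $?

Inverting to Q(P) form: Qd = 361 − 2P; Qs = 5P − 87.
Before the tax: set 361 − 2P = 5P − 87 → P* = $64, Q* = 233.
With the tax collected from sellers, supply shifts: Qs = 5(P − 35) − 87.
Solving gives Q = 183 with consumers paying $89 and sellers receiving $54 (the $35 wedge).
Quantity falls by |ΔQ| = |233 − 183| = 50.
DWL = ½ · t · |ΔQ| = ½ · 35 · 50 = $875.

Deadweight loss = $875 hundred.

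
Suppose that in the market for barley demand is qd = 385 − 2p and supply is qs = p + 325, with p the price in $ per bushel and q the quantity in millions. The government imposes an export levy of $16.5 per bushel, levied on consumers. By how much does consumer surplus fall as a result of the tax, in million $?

Consumer surplus falls by $1867.25 million.

Without the tax, 385 − 2p = p + 325 gives 3p = 60, so p* = $20 and q* = 345.
With the tax collected from consumers, demand (in seller-price terms) shifts: qd = 385 − 2(p + 16.5).
New equilibrium: consumers pay $25.5, producers receive $9, q = 334. (Wedge: pb − ps = 16.5.)
ΔCS is the trapezoid between Q = 334 and Q = 345 of height $5.5: ½ · (345 + 334) · 5.5 = $1867.25.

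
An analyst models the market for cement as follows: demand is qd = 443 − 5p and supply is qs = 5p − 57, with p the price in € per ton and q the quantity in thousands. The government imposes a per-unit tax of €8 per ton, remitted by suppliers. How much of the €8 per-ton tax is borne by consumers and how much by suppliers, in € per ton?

Without the tax, 443 − 5p = 5p − 57 gives 10p = 500, so p* = €50 and q* = 193.
With the tax collected from suppliers, supply shifts: qs = 5(p − 8) − 57.
Solving gives q = 173 with consumers paying €54 and suppliers receiving €46 (the €8 wedge).
Burden on consumers: €4; on suppliers: €4. (They sum to €8.)
The less price-elastic side of the market bears the larger share of a per-unit tax.

Consumers bear €4 per ton; suppliers bear €4 per ton.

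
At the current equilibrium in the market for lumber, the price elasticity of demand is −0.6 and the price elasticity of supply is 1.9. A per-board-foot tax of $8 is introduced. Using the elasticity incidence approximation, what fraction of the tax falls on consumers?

Consumers' share ≈ 0.76.

Incidence ratio: consumers' share ≈ εs / (εs + |εd|) = 1.9 / (1.9 + 0.6) = 0.76.
Supply is the more elastic side, so consumers bear the larger share.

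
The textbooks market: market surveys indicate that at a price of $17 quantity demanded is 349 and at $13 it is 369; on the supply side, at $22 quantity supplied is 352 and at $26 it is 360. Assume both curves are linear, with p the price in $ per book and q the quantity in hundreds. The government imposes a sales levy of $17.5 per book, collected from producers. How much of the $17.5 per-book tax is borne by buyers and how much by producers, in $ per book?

Demand slope: (369 − 349)/(13 − 17) = -5, so qd = 434 − 5p.
Supply slope: (360 − 352)/(26 − 22) = 2, so qs = 2p + 308.
Without the tax, 434 − 5p = 2p + 308 gives 7p = 126, so p* = $18 and q* = 344.
With the tax collected from producers, supply shifts: qs = 2(p − 17.5) + 308.
Solving gives q = 319 with buyers paying $23 and producers receiving $5.5 (the $17.5 wedge).
Burden on buyers: $5; on producers: $12.5. (They sum to $17.5.)
The less price-elastic side of the market bears the larger share of a per-unit tax.

Buyers bear $5 per book; producers bear $12.5 per book.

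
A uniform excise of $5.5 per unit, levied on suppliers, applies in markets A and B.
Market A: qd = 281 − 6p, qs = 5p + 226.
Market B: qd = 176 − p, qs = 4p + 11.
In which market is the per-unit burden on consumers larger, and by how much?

Market B, by $1.9.

Market A: pre-tax p* = $5, q* = 251; post-tax q = 236; per-unit burden on consumers = $2.5.
Market B: pre-tax p* = $33, q* = 143; post-tax q = 138.6; per-unit burden on consumers = $4.4.
Difference: $2.5 vs $4.4 → market B is larger by $1.9.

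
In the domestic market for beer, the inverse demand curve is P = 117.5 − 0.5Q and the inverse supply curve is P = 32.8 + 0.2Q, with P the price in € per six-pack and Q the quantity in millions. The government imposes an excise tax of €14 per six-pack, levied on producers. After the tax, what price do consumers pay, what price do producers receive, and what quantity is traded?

Rewrite in direct form: Qd = 235 − 2P and Qs = 5P − 164.
Before the tax: set 235 − 2P = 5P − 164 → P* = €57, Q* = 121.
With the tax collected from producers, supply shifts: Qs = 5(P − 14) − 164.
Solving gives Q = 101 with consumers paying €67 and producers receiving €53 (the €14 wedge).

Consumers pay €67; producers receive €53; quantity = 101.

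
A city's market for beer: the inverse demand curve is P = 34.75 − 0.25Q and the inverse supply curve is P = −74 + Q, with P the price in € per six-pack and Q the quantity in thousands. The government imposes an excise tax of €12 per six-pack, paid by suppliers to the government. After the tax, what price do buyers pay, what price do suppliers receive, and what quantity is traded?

Rewrite in direct form: Qd = 139 − 4P and Qs = P + 74.
Before the tax: set 139 − 4P = P + 74 → P* = €13, Q* = 87.
With the tax collected from suppliers, supply shifts: Qs = (P − 12) + 74.
New equilibrium: buyers pay €15.4, suppliers receive €3.4, Q = 77.4. (Wedge: Pb − Ps = 12.)

Buyers pay €15.4; suppliers receive €3.4; quantity = 77.4.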